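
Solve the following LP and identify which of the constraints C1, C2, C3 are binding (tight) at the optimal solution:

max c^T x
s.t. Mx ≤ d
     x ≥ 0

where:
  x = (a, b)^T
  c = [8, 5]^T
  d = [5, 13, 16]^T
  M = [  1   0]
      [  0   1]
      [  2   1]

At a = 1.5, b = 13, compute slack b - a·x for each constraint:
  C1: 5 − 1.5 = 3.5  (slack)
  C2: 13 − 13 = 0  (binding)
  C3: 16 − 16 = 0  (binding)

Optimal: a = 1.5, b = 13
Binding: C2, C3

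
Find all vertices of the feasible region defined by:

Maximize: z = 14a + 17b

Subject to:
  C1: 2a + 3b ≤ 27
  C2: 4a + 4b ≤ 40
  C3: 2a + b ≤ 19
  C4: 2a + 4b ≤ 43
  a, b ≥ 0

(0, 0), (9.5, 0), (9, 1), (3, 7), (0, 9)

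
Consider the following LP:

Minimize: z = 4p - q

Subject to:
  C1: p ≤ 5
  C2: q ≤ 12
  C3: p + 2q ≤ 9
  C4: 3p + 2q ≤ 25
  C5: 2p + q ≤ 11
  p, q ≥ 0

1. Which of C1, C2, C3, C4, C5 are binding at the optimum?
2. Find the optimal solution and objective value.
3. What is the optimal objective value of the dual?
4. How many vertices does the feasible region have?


1. C3
2. p = 0, q = 4.5, z = -4.5
3. -4.5
4. 5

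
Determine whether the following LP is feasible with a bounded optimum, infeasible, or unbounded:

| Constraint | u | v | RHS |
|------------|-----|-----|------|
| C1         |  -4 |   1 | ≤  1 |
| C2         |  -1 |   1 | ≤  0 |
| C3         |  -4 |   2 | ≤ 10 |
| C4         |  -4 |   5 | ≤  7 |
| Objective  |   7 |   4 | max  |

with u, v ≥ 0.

Unbounded (objective can increase without bound)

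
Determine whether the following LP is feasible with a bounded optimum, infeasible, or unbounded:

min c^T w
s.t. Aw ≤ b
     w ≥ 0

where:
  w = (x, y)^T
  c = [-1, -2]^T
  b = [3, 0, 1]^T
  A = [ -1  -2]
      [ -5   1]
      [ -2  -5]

Unbounded (objective can decrease without bound)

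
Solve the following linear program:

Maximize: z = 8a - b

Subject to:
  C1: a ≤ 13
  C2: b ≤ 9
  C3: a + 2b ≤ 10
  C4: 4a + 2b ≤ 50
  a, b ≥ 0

Evaluate the objective at each vertex of the feasible region:
  z(0, 0) = 0
  z(10, 0) = 80  ←
  z(0, 5) = -5
The maximum is at a = 10, b = 0.

a = 10, b = 0, z = 80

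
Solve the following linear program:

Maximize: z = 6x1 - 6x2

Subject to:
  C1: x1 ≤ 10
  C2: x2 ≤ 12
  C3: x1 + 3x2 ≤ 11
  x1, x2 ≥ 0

Evaluate the objective at each vertex of the feasible region:
  z(0, 0) = 0
  z(10, 0) = 60  ←
  z(10, 0.3333) = 58
  z(0, 3.667) = -22
The maximum is at x1 = 10, x2 = 0.

x1 = 10, x2 = 0, z = 60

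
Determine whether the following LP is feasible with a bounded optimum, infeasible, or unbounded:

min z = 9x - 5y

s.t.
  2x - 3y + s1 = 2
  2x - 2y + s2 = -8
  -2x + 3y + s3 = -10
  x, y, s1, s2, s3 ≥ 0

Infeasible (no feasible solution exists)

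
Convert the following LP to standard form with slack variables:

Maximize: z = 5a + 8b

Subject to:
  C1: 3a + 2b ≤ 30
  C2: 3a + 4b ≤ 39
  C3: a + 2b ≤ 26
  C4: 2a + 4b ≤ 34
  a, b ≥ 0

max z = 5a + 8b

s.t.
  3a + 2b + s1 = 30
  3a + 4b + s2 = 39
  a + 2b + s3 = 26
  2a + 4b + s4 = 34
  a, b, s1, s2, s3, s4 ≥ 0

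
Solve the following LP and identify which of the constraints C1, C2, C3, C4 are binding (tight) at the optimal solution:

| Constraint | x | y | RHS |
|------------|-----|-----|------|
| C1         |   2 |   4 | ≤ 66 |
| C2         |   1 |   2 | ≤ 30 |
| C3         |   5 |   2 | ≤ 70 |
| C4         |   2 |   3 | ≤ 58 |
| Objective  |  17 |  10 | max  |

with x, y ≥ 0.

At x = 10, y = 10, compute slack b - a·x for each constraint:
  C1: 66 − 60 = 6  (slack)
  C2: 30 − 30 = 0  (binding)
  C3: 70 − 70 = 0  (binding)
  C4: 58 − 50 = 8  (slack)

Optimal: x = 10, y = 10
Binding: C2, C3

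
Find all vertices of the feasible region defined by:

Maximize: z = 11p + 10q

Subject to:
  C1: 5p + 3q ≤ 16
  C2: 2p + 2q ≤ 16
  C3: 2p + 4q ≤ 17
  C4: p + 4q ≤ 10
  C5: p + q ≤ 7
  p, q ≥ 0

(0, 0), (3.2, 0), (2, 2), (0, 2.5)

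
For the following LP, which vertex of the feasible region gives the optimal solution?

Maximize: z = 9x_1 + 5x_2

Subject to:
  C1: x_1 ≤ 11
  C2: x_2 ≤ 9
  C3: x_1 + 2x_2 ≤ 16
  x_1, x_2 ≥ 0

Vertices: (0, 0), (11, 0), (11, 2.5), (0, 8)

Evaluate the objective at each vertex of the feasible region:
  z(0, 0) = 0
  z(11, 0) = 99
  z(11, 2.5) = 111.5  ←
  z(0, 8) = 40
The maximum is at x_1 = 11, x_2 = 2.5.

(11, 2.5)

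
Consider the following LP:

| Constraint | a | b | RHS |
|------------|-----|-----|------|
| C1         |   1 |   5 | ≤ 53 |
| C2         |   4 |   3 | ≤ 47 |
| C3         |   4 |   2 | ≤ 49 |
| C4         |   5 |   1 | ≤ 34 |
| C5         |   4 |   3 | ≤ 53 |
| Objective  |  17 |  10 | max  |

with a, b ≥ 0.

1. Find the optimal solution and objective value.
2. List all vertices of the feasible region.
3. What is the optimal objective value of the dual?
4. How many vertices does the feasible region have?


1. a = 5, b = 9, z = 175
2. (0, 0), (6.8, 0), (5, 9), (4.471, 9.706), (0, 10.6)
3. 175
4. 5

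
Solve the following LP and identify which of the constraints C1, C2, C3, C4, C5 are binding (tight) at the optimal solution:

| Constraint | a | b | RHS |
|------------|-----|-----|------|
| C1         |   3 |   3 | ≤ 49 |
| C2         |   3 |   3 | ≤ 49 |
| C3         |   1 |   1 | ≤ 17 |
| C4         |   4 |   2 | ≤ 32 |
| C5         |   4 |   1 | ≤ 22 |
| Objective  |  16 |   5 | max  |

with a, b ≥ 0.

At a = 3, b = 10, compute slack b - a·x for each constraint:
  C1: 49 − 39 = 10  (slack)
  C2: 49 − 39 = 10  (slack)
  C3: 17 − 13 = 4  (slack)
  C4: 32 − 32 = 0  (binding)
  C5: 22 − 22 = 0  (binding)

Optimal: a = 3, b = 10
Binding: C4, C5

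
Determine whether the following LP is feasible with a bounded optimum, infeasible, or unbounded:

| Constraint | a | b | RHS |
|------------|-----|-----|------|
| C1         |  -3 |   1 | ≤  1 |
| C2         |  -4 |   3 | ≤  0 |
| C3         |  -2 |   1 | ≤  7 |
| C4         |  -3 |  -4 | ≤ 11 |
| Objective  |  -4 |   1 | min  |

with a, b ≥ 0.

Unbounded (objective can decrease without bound)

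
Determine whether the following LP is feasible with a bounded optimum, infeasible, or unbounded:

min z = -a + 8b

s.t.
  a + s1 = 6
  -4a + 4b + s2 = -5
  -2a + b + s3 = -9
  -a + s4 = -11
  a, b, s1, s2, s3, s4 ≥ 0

Infeasible (no feasible solution exists)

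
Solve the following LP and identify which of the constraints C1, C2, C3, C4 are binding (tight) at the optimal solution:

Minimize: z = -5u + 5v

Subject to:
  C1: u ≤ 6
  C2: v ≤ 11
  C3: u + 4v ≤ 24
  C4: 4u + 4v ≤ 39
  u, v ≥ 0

At u = 6, v = 0, compute slack b - a·x for each constraint:
  C1: 6 − 6 = 0  (binding)
  C2: 11 − 0 = 11  (slack)
  C3: 24 − 6 = 18  (slack)
  C4: 39 − 24 = 15  (slack)

Optimal: u = 6, v = 0
Binding: C1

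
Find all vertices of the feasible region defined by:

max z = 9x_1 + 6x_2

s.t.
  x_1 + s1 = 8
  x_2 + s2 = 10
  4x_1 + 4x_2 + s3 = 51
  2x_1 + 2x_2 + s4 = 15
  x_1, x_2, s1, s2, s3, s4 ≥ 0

(0, 0), (7.5, 0), (0, 7.5)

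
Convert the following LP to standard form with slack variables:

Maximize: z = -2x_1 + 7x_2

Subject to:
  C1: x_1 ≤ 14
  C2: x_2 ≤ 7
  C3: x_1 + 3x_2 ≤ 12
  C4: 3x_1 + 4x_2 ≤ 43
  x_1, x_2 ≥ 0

max z = -2x_1 + 7x_2

s.t.
  x_1 + s1 = 14
  x_2 + s2 = 7
  x_1 + 3x_2 + s3 = 12
  3x_1 + 4x_2 + s4 = 43
  x_1, x_2, s1, s2, s3, s4 ≥ 0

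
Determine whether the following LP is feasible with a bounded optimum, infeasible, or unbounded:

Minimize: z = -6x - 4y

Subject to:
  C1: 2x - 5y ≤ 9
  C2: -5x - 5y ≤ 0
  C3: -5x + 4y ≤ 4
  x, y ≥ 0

Unbounded (objective can decrease without bound)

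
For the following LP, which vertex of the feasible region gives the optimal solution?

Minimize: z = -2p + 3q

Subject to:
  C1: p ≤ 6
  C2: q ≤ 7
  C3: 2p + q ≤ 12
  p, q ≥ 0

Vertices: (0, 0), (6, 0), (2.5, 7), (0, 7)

Evaluate the objective at each vertex of the feasible region:
  z(0, 0) = 0
  z(6, 0) = -12  ←
  z(2.5, 7) = 16
  z(0, 7) = 21
The minimum is at p = 6, q = 0.

(6, 0)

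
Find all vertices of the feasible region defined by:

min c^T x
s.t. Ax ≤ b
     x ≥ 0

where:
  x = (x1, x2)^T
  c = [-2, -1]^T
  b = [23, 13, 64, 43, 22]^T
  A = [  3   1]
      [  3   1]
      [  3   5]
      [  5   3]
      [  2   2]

(0, 0), (4.333, 0), (1, 10), (0, 11)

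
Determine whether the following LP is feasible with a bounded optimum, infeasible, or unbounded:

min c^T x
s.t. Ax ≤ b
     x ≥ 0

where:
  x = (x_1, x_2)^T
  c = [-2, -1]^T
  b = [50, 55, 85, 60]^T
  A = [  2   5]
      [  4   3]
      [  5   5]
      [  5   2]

Feasible with a bounded optimal solution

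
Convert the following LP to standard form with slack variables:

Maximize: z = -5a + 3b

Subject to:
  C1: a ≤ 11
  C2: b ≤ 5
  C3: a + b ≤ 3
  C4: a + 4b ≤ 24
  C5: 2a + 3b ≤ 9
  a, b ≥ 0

max z = -5a + 3b

s.t.
  a + s1 = 11
  b + s2 = 5
  a + b + s3 = 3
  a + 4b + s4 = 24
  2a + 3b + s5 = 9
  a, b, s1, s2, s3, s4, s5 ≥ 0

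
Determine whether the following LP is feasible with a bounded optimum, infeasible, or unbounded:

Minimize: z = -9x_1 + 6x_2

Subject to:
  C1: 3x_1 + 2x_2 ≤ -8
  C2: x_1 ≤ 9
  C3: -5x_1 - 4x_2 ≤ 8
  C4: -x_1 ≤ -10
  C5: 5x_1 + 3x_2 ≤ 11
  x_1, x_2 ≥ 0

Infeasible (no feasible solution exists)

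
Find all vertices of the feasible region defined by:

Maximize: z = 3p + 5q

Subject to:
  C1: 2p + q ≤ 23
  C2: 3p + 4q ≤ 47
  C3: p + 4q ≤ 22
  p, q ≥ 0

(0, 0), (11.5, 0), (10, 3), (0, 5.5)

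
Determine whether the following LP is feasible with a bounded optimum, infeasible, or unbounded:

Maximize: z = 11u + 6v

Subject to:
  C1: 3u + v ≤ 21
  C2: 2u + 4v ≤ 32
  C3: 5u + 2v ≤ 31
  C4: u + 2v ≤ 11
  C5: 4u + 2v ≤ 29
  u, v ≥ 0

Feasible with a bounded optimal solution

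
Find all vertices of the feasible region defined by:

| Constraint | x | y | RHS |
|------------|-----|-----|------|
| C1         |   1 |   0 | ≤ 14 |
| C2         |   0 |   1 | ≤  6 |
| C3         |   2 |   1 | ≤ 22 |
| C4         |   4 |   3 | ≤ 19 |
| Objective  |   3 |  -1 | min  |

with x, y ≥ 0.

(0, 0), (4.75, 0), (0.25, 6), (0, 6)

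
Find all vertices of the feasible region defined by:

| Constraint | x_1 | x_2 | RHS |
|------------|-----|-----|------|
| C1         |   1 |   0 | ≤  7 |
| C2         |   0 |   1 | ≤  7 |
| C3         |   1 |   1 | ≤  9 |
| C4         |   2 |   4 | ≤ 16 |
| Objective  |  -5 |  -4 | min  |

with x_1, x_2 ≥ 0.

(0, 0), (7, 0), (7, 0.5), (0, 4)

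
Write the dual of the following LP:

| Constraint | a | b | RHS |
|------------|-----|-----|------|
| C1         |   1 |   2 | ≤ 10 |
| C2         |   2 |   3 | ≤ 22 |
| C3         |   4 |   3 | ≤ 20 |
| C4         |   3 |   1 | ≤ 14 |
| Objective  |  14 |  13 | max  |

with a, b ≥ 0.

Primal max cᵀx s.t. Ax ≤ b, x ≥ 0  →  Dual min bᵀy s.t. Aᵀy ≥ c, y ≥ 0.

Minimize: z = 10y1 + 22y2 + 20y3 + 14y4

Subject to:
  y1 + 2y2 + 4y3 + 3y4 ≥ 14
  2y1 + 3y2 + 3y3 + y4 ≥ 13
  y1, y2, y3, y4 ≥ 0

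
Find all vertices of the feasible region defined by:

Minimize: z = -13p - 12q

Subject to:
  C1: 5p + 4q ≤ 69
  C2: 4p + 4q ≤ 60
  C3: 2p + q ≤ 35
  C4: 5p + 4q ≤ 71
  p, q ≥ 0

(0, 0), (13.8, 0), (9, 6), (0, 15)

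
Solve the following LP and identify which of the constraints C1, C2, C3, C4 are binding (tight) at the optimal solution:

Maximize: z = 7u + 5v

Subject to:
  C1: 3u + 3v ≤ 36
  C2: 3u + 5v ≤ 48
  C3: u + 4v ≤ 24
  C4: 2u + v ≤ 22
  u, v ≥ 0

At u = 10, v = 2, compute slack b - a·x for each constraint:
  C1: 36 − 36 = 0  (binding)
  C2: 48 − 40 = 8  (slack)
  C3: 24 − 18 = 6  (slack)
  C4: 22 − 22 = 0  (binding)

Optimal: u = 10, v = 2
Binding: C1, C4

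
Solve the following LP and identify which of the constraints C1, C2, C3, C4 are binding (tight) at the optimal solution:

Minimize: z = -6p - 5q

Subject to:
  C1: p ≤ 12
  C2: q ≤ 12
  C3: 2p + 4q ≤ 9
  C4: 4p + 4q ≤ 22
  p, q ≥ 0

At p = 4.5, q = 0, compute slack b - a·x for each constraint:
  C1: 12 − 4.5 = 7.5  (slack)
  C2: 12 − 0 = 12  (slack)
  C3: 9 − 9 = 0  (binding)
  C4: 22 − 18 = 4  (slack)

Optimal: p = 4.5, q = 0
Binding: C3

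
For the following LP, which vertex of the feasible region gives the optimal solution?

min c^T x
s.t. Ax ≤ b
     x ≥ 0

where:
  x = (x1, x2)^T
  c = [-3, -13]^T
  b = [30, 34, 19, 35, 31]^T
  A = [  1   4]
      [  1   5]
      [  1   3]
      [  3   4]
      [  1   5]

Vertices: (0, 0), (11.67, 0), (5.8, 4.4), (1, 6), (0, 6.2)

Evaluate the objective at each vertex of the feasible region:
  z(0, 0) = 0
  z(11.67, 0) = -35
  z(5.8, 4.4) = -74.6
  z(1, 6) = -81  ←
  z(0, 6.2) = -80.6
The minimum is at x1 = 1, x2 = 6.

(1, 6)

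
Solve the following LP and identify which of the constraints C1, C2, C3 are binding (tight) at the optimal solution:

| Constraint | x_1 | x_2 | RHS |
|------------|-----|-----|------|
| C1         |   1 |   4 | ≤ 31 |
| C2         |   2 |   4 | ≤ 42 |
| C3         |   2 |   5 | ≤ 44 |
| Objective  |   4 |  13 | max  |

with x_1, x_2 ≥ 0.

At x_1 = 7, x_2 = 6, compute slack b - a·x for each constraint:
  C1: 31 − 31 = 0  (binding)
  C2: 42 − 38 = 4  (slack)
  C3: 44 − 44 = 0  (binding)

Optimal: x_1 = 7, x_2 = 6
Binding: C1, C3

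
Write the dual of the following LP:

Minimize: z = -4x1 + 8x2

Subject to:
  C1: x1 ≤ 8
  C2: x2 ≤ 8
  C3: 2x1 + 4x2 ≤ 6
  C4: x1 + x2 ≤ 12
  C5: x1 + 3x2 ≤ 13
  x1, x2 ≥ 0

Primal min cᵀx s.t. Ax ≤ b, x ≥ 0  →  Dual max −bᵀy s.t. Aᵀy ≥ −c, y ≥ 0.

Maximize: z = -8y1 - 8y2 - 6y3 - 12y4 - 13y5

Subject to:
  y1 + 2y3 + y4 + y5 ≥ 4
  y2 + 4y3 + y4 + 3y5 ≥ -8
  y1, y2, y3, y4, y5 ≥ 0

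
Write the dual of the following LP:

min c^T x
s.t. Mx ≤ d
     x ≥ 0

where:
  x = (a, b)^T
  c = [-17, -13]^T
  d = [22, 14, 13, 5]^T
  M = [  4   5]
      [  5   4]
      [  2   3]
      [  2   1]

Primal min cᵀx s.t. Ax ≤ b, x ≥ 0  →  Dual max −bᵀy s.t. Aᵀy ≥ −c, y ≥ 0.

Maximize: z = -22y1 - 14y2 - 13y3 - 5y4

Subject to:
  4y1 + 5y2 + 2y3 + 2y4 ≥ 17
  5y1 + 4y2 + 3y3 + y4 ≥ 13
  y1, y2, y3, y4 ≥ 0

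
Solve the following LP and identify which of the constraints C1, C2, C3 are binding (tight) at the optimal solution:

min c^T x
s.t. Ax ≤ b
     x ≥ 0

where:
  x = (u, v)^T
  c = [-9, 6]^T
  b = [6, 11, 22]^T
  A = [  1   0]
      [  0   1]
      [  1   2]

At u = 6, v = 0, compute slack b - a·x for each constraint:
  C1: 6 − 6 = 0  (binding)
  C2: 11 − 0 = 11  (slack)
  C3: 22 − 6 = 16  (slack)

Optimal: u = 6, v = 0
Binding: C1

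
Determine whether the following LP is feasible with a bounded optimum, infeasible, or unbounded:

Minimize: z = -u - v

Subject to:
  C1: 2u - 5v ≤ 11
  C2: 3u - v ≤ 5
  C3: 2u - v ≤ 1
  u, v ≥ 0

Unbounded (objective can decrease without bound)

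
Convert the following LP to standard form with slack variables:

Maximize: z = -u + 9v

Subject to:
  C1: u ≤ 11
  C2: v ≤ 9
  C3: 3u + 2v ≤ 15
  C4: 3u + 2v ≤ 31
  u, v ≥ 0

max z = -u + 9v

s.t.
  u + s1 = 11
  v + s2 = 9
  3u + 2v + s3 = 15
  3u + 2v + s4 = 31
  u, v, s1, s2, s3, s4 ≥ 0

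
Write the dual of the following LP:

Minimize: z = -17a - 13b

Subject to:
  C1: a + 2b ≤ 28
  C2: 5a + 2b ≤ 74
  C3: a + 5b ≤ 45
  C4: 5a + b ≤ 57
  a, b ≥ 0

Primal min cᵀx s.t. Ax ≤ b, x ≥ 0  →  Dual max −bᵀy s.t. Aᵀy ≥ −c, y ≥ 0.

Maximize: z = -28y1 - 74y2 - 45y3 - 57y4

Subject to:
  y1 + 5y2 + y3 + 5y4 ≥ 17
  2y1 + 2y2 + 5y3 + y4 ≥ 13
  y1, y2, y3, y4 ≥ 0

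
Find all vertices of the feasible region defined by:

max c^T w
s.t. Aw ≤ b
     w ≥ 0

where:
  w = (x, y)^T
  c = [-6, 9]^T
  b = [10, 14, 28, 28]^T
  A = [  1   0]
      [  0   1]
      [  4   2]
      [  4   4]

(0, 0), (7, 0), (0, 7)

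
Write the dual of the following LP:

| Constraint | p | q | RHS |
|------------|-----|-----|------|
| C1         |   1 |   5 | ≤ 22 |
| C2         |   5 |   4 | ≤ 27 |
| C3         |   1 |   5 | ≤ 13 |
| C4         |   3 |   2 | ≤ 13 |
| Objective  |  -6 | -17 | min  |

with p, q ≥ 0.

Primal min cᵀx s.t. Ax ≤ b, x ≥ 0  →  Dual max −bᵀy s.t. Aᵀy ≥ −c, y ≥ 0.

Maximize: z = -22y1 - 27y2 - 13y3 - 13y4

Subject to:
  y1 + 5y2 + y3 + 3y4 ≥ 6
  5y1 + 4y2 + 5y3 + 2y4 ≥ 17
  y1, y2, y3, y4 ≥ 0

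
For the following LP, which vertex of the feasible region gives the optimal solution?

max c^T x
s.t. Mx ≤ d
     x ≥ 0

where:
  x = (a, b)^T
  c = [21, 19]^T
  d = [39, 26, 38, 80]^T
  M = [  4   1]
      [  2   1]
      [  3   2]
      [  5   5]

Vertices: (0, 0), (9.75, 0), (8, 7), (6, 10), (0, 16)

Evaluate the objective at each vertex of the feasible region:
  z(0, 0) = 0
  z(9.75, 0) = 204.8
  z(8, 7) = 301
  z(6, 10) = 316  ←
  z(0, 16) = 304
The maximum is at a = 6, b = 10.

(6, 10)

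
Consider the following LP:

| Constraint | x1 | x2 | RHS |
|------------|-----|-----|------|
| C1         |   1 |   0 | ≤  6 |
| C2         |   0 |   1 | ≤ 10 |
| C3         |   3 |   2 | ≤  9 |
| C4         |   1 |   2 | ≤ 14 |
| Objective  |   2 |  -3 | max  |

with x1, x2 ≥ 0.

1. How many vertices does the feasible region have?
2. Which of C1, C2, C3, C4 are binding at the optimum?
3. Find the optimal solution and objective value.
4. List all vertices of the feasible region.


1. 3
2. C3
3. x1 = 3, x2 = 0, z = 6
4. (0, 0), (3, 0), (0, 4.5)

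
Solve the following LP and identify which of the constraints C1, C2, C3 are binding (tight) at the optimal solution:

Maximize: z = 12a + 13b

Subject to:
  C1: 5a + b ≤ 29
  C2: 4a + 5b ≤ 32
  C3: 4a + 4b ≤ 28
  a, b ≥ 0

At a = 3, b = 4, compute slack b - a·x for each constraint:
  C1: 29 − 19 = 10  (slack)
  C2: 32 − 32 = 0  (binding)
  C3: 28 − 28 = 0  (binding)

Optimal: a = 3, b = 4
Binding: C2, C3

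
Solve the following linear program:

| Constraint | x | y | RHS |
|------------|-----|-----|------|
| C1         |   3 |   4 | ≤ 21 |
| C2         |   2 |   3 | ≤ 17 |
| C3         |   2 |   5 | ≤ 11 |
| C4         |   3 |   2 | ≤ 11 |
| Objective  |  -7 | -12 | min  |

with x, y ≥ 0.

Evaluate the objective at each vertex of the feasible region:
  z(0, 0) = 0
  z(3.667, 0) = -25.67
  z(3, 1) = -33  ←
  z(0, 2.2) = -26.4
The minimum is at x = 3, y = 1.

x = 3, y = 1, z = -33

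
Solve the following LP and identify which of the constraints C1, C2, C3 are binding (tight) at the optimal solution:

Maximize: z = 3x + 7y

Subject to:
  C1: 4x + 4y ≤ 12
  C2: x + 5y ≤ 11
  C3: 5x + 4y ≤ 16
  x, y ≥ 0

At x = 1, y = 2, compute slack b - a·x for each constraint:
  C1: 12 − 12 = 0  (binding)
  C2: 11 − 11 = 0  (binding)
  C3: 16 − 13 = 3  (slack)

Optimal: x = 1, y = 2
Binding: C1, C2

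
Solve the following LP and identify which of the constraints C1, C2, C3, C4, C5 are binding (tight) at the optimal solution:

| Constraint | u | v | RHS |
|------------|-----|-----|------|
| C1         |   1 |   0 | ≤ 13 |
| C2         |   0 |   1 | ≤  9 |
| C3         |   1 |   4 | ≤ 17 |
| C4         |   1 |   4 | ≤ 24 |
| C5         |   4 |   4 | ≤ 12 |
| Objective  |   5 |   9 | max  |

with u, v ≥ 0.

At u = 0, v = 3, compute slack b - a·x for each constraint:
  C1: 13 − 0 = 13  (slack)
  C2: 9 − 3 = 6  (slack)
  C3: 17 − 12 = 5  (slack)
  C4: 24 − 12 = 12  (slack)
  C5: 12 − 12 = 0  (binding)

Optimal: u = 0, v = 3
Binding: C5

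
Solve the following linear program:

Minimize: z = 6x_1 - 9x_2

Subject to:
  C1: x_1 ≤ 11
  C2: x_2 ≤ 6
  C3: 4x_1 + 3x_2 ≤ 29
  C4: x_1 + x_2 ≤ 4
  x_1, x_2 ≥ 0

Evaluate the objective at each vertex of the feasible region:
  z(0, 0) = 0
  z(4, 0) = 24
  z(0, 4) = -36  ←
The minimum is at x_1 = 0, x_2 = 4.

x_1 = 0, x_2 = 4, z = -36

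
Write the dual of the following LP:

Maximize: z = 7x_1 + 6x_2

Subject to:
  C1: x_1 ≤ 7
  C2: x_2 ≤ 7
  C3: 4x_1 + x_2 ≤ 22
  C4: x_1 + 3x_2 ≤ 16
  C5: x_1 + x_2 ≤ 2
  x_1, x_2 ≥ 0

Primal max cᵀx s.t. Ax ≤ b, x ≥ 0  →  Dual min bᵀy s.t. Aᵀy ≥ c, y ≥ 0.

Minimize: z = 7y1 + 7y2 + 22y3 + 16y4 + 2y5

Subject to:
  y1 + 4y3 + y4 + y5 ≥ 7
  y2 + y3 + 3y4 + y5 ≥ 6
  y1, y2, y3, y4, y5 ≥ 0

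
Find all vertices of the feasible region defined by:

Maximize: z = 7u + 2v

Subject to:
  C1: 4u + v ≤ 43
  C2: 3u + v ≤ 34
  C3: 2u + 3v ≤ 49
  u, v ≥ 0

(0, 0), (10.75, 0), (9, 7), (7.571, 11.29), (0, 16.33)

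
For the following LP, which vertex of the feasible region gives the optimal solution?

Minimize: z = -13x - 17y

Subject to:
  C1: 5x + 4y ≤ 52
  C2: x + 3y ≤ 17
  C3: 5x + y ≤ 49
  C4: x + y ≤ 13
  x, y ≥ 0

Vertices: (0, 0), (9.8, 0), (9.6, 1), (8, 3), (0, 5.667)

Evaluate the objective at each vertex of the feasible region:
  z(0, 0) = 0
  z(9.8, 0) = -127.4
  z(9.6, 1) = -141.8
  z(8, 3) = -155  ←
  z(0, 5.667) = -96.33
The minimum is at x = 8, y = 3.

(8, 3)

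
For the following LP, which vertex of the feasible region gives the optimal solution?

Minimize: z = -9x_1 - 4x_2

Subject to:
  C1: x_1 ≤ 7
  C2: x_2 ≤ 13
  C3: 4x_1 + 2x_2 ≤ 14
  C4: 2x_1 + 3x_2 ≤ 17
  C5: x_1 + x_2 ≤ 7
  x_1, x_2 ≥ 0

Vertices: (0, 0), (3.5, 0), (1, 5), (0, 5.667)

Evaluate the objective at each vertex of the feasible region:
  z(0, 0) = 0
  z(3.5, 0) = -31.5  ←
  z(1, 5) = -29
  z(0, 5.667) = -22.67
The minimum is at x_1 = 3.5, x_2 = 0.

(3.5, 0)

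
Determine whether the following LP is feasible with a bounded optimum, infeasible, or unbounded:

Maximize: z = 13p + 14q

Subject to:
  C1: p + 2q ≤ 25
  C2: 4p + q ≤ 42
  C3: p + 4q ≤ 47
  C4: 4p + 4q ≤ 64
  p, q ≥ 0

Feasible with a bounded optimal solution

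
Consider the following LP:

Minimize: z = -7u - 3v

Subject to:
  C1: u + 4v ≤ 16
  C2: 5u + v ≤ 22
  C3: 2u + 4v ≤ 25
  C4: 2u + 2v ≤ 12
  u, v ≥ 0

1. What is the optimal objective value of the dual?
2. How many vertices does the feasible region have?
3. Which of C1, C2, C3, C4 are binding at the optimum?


1. -34
2. 5
3. C2, C4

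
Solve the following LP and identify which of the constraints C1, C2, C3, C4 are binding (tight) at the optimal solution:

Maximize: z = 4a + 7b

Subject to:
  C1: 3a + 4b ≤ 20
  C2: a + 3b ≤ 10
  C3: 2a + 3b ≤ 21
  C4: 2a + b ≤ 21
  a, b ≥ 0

At a = 4, b = 2, compute slack b - a·x for each constraint:
  C1: 20 − 20 = 0  (binding)
  C2: 10 − 10 = 0  (binding)
  C3: 21 − 14 = 7  (slack)
  C4: 21 − 10 = 11  (slack)

Optimal: a = 4, b = 2
Binding: C1, C2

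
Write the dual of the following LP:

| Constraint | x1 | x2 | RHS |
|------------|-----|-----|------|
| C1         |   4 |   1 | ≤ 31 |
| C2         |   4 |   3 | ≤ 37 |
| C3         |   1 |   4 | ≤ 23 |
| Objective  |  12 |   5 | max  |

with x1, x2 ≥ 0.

Primal max cᵀx s.t. Ax ≤ b, x ≥ 0  →  Dual min bᵀy s.t. Aᵀy ≥ c, y ≥ 0.

Minimize: z = 31y1 + 37y2 + 23y3

Subject to:
  4y1 + 4y2 + y3 ≥ 12
  y1 + 3y2 + 4y3 ≥ 5
  y1, y2, y3 ≥ 0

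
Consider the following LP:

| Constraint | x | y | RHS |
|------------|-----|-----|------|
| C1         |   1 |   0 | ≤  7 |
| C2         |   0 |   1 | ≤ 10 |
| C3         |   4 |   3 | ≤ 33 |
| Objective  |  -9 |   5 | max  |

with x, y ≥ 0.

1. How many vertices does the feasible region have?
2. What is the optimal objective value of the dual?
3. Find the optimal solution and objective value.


1. 5
2. 50
3. x = 0, y = 10, z = 50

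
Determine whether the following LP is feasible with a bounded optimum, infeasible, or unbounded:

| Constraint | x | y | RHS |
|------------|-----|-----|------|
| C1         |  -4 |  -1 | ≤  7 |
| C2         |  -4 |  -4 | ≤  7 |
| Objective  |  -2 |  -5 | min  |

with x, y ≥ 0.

Unbounded (objective can decrease without bound)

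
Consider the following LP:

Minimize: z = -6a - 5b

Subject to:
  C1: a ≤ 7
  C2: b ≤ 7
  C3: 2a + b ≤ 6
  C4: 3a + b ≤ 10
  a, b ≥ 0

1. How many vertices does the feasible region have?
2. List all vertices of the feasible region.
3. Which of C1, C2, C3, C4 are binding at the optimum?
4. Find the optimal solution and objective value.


1. 3
2. (0, 0), (3, 0), (0, 6)
3. C3
4. a = 0, b = 6, z = -30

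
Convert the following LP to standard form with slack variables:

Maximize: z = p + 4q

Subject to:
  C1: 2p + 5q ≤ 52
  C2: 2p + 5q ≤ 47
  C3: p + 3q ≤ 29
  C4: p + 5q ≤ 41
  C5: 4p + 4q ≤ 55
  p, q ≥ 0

max z = p + 4q

s.t.
  2p + 5q + s1 = 52
  2p + 5q + s2 = 47
  p + 3q + s3 = 29
  p + 5q + s4 = 41
  4p + 4q + s5 = 55
  p, q, s1, s2, s3, s4, s5 ≥ 0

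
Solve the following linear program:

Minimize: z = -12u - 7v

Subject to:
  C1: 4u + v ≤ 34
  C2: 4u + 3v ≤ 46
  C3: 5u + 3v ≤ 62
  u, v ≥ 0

Evaluate the objective at each vertex of the feasible region:
  z(0, 0) = 0
  z(8.5, 0) = -102
  z(7, 6) = -126  ←
  z(0, 15.33) = -107.3
The minimum is at u = 7, v = 6.

u = 7, v = 6, z = -126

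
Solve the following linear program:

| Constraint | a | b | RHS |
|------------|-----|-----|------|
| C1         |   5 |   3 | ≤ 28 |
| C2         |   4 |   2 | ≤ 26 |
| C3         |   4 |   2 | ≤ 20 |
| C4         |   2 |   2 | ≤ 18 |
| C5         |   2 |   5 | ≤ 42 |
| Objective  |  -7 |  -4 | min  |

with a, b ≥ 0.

Evaluate the objective at each vertex of the feasible region:
  z(0, 0) = 0
  z(5, 0) = -35
  z(2, 6) = -38  ←
  z(0.7368, 8.105) = -37.58
  z(0, 8.4) = -33.6
The minimum is at a = 2, b = 6.

a = 2, b = 6, z = -38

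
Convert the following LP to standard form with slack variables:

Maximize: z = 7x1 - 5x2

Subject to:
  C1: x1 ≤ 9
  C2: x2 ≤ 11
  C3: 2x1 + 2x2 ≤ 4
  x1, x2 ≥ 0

max z = 7x1 - 5x2

s.t.
  x1 + s1 = 9
  x2 + s2 = 11
  2x1 + 2x2 + s3 = 4
  x1, x2, s1, s2, s3 ≥ 0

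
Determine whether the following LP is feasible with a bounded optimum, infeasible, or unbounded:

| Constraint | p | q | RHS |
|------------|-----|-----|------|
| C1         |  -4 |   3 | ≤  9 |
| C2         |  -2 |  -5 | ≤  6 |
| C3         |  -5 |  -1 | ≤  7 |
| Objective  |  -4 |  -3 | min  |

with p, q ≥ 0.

Unbounded (objective can decrease without bound)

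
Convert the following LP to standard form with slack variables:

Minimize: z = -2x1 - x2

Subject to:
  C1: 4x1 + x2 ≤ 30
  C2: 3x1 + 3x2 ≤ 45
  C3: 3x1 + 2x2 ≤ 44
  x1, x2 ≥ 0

min z = -2x1 - x2

s.t.
  4x1 + x2 + s1 = 30
  3x1 + 3x2 + s2 = 45
  3x1 + 2x2 + s3 = 44
  x1, x2, s1, s2, s3 ≥ 0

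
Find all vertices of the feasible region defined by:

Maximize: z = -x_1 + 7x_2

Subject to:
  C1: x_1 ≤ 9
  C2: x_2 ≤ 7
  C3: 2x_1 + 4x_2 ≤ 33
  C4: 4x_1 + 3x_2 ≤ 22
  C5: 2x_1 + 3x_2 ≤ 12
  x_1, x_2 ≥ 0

(0, 0), (5.5, 0), (5, 0.6667), (0, 4)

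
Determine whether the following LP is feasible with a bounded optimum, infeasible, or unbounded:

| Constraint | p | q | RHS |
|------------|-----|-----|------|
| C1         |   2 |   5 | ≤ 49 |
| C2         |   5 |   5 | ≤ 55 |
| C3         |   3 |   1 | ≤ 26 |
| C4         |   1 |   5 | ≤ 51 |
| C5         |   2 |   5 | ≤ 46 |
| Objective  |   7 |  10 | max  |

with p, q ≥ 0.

Feasible with a bounded optimal solution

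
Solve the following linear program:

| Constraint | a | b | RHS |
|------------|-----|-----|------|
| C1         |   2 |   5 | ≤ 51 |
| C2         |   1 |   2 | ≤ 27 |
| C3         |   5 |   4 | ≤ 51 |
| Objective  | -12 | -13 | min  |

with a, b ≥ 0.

Evaluate the objective at each vertex of the feasible region:
  z(0, 0) = 0
  z(10.2, 0) = -122.4
  z(3, 9) = -153  ←
  z(0, 10.2) = -132.6
The minimum is at a = 3, b = 9.

a = 3, b = 9, z = -153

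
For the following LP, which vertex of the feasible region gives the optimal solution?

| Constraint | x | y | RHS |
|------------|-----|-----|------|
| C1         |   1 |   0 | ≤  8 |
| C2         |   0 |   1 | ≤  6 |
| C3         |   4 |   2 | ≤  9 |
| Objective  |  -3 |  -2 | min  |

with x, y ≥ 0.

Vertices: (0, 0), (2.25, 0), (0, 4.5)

Evaluate the objective at each vertex of the feasible region:
  z(0, 0) = 0
  z(2.25, 0) = -6.75
  z(0, 4.5) = -9  ←
The minimum is at x = 0, y = 4.5.

(0, 4.5)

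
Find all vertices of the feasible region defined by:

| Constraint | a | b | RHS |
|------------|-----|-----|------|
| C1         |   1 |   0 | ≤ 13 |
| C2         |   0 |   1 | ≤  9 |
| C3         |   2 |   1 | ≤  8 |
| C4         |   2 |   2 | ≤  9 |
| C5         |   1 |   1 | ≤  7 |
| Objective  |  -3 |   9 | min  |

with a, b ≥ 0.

(0, 0), (4, 0), (3.5, 1), (0, 4.5)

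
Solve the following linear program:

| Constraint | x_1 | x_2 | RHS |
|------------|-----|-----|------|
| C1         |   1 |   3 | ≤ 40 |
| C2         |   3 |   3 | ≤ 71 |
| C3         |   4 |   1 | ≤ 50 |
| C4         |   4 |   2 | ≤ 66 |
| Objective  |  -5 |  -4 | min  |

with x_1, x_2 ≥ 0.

Evaluate the objective at each vertex of the feasible region:
  z(0, 0) = 0
  z(12.5, 0) = -62.5
  z(10, 10) = -90  ←
  z(0, 13.33) = -53.33
The minimum is at x_1 = 10, x_2 = 10.

x_1 = 10, x_2 = 10, z = -90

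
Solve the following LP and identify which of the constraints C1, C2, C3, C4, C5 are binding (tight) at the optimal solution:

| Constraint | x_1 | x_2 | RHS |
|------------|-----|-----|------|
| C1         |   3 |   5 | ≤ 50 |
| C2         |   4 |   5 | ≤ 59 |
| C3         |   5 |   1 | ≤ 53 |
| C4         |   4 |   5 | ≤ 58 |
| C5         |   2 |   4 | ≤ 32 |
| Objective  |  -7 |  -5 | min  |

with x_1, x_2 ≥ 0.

At x_1 = 10, x_2 = 3, compute slack b - a·x for each constraint:
  C1: 50 − 45 = 5  (slack)
  C2: 59 − 55 = 4  (slack)
  C3: 53 − 53 = 0  (binding)
  C4: 58 − 55 = 3  (slack)
  C5: 32 − 32 = 0  (binding)

Optimal: x_1 = 10, x_2 = 3
Binding: C3, C5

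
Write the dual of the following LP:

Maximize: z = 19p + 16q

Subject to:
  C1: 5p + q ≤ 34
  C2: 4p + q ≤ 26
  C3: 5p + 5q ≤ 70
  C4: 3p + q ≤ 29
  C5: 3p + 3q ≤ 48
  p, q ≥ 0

Primal max cᵀx s.t. Ax ≤ b, x ≥ 0  →  Dual min bᵀy s.t. Aᵀy ≥ c, y ≥ 0.

Minimize: z = 34y1 + 26y2 + 70y3 + 29y4 + 48y5

Subject to:
  5y1 + 4y2 + 5y3 + 3y4 + 3y5 ≥ 19
  y1 + y2 + 5y3 + y4 + 3y5 ≥ 16
  y1, y2, y3, y4, y5 ≥ 0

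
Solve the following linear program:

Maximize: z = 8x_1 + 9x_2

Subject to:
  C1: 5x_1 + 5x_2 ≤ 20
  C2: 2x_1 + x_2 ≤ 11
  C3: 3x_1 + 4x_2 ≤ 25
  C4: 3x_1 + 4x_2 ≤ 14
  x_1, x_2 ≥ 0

Evaluate the objective at each vertex of the feasible region:
  z(0, 0) = 0
  z(4, 0) = 32
  z(2, 2) = 34  ←
  z(0, 3.5) = 31.5
The maximum is at x_1 = 2, x_2 = 2.

x_1 = 2, x_2 = 2, z = 34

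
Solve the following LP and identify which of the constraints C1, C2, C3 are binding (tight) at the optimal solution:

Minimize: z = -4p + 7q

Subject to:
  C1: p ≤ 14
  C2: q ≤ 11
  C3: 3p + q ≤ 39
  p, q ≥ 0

At p = 13, q = 0, compute slack b - a·x for each constraint:
  C1: 14 − 13 = 1  (slack)
  C2: 11 − 0 = 11  (slack)
  C3: 39 − 39 = 0  (binding)

Optimal: p = 13, q = 0
Binding: C3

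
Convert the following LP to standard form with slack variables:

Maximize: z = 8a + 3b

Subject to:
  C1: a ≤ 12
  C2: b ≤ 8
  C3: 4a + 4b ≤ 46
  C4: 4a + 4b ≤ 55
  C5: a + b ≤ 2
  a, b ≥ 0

max z = 8a + 3b

s.t.
  a + s1 = 12
  b + s2 = 8
  4a + 4b + s3 = 46
  4a + 4b + s4 = 55
  a + b + s5 = 2
  a, b, s1, s2, s3, s4, s5 ≥ 0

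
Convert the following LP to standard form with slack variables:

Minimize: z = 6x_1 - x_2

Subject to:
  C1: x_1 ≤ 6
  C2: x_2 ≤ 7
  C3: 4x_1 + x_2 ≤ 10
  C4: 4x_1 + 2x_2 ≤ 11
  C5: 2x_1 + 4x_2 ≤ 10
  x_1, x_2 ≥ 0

min z = 6x_1 - x_2

s.t.
  x_1 + s1 = 6
  x_2 + s2 = 7
  4x_1 + x_2 + s3 = 10
  4x_1 + 2x_2 + s4 = 11
  2x_1 + 4x_2 + s5 = 10
  x_1, x_2, s1, s2, s3, s4, s5 ≥ 0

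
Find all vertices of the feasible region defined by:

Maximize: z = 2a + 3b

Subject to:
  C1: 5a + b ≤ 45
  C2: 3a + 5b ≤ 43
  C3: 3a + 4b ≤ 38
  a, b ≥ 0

(0, 0), (9, 0), (8.353, 3.235), (6, 5), (0, 8.6)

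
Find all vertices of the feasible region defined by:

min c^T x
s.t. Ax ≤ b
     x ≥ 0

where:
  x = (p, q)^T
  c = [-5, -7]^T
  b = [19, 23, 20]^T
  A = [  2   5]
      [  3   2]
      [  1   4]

(0, 0), (7.667, 0), (7, 1), (0, 3.8)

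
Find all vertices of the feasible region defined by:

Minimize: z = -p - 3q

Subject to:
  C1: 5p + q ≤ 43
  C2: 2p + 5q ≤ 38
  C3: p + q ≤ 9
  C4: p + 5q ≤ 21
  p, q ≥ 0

(0, 0), (8.6, 0), (8.5, 0.5), (6, 3), (0, 4.2)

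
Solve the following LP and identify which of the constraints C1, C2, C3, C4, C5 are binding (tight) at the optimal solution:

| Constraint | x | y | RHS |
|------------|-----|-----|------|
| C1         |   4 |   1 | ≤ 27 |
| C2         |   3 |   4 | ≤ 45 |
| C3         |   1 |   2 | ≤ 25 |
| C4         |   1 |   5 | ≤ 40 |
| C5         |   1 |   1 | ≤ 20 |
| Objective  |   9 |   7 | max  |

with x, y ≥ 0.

At x = 5, y = 7, compute slack b - a·x for each constraint:
  C1: 27 − 27 = 0  (binding)
  C2: 45 − 43 = 2  (slack)
  C3: 25 − 19 = 6  (slack)
  C4: 40 − 40 = 0  (binding)
  C5: 20 − 12 = 8  (slack)

Optimal: x = 5, y = 7
Binding: C1, C4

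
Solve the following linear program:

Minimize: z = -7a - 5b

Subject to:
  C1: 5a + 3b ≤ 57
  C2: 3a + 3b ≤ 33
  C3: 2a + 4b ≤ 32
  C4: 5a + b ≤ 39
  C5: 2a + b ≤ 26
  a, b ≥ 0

Evaluate the objective at each vertex of the feasible region:
  z(0, 0) = 0
  z(7.8, 0) = -54.6
  z(7, 4) = -69  ←
  z(6, 5) = -67
  z(0, 8) = -40
The minimum is at a = 7, b = 4.

a = 7, b = 4, z = -69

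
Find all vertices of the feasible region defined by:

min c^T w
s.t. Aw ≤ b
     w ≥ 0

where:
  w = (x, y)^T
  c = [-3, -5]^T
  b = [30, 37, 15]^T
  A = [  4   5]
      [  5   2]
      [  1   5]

(0, 0), (7.4, 0), (7.353, 0.1176), (5, 2), (0, 3)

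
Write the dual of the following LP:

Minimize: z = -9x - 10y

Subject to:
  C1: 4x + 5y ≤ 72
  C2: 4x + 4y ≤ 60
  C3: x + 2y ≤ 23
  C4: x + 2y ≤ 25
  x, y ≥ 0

Primal min cᵀx s.t. Ax ≤ b, x ≥ 0  →  Dual max −bᵀy s.t. Aᵀy ≥ −c, y ≥ 0.

Maximize: z = -72y1 - 60y2 - 23y3 - 25y4

Subject to:
  4y1 + 4y2 + y3 + y4 ≥ 9
  5y1 + 4y2 + 2y3 + 2y4 ≥ 10
  y1, y2, y3, y4 ≥ 0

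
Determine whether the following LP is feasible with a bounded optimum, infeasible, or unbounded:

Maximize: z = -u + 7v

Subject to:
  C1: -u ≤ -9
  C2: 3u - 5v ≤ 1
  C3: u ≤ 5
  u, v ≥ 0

Infeasible (no feasible solution exists)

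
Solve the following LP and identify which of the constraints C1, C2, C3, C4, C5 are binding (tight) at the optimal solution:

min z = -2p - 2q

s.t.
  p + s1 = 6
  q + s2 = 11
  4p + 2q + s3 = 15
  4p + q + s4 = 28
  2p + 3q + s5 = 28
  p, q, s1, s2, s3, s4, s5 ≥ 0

At p = 0, q = 7.5, compute slack b - a·x for each constraint:
  C1: 6 − 0 = 6  (slack)
  C2: 11 − 7.5 = 3.5  (slack)
  C3: 15 − 15 = 0  (binding)
  C4: 28 − 7.5 = 20.5  (slack)
  C5: 28 − 22.5 = 5.5  (slack)

Optimal: p = 0, q = 7.5
Binding: C3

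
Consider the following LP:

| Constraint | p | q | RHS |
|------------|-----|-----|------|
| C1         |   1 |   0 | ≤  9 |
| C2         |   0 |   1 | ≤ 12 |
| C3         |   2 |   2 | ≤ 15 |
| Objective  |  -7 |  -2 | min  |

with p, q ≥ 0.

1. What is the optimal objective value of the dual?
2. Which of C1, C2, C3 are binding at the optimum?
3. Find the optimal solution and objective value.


1. -52.5
2. C3
3. p = 7.5, q = 0, z = -52.5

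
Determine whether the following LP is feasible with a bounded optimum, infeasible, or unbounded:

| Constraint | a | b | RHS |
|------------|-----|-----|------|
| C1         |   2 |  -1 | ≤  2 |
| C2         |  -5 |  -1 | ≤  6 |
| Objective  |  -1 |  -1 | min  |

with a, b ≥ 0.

Unbounded (objective can decrease without bound)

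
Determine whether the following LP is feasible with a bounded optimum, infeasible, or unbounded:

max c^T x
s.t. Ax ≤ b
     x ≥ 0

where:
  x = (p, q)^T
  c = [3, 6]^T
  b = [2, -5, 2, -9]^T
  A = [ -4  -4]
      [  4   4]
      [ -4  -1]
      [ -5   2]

Infeasible (no feasible solution exists)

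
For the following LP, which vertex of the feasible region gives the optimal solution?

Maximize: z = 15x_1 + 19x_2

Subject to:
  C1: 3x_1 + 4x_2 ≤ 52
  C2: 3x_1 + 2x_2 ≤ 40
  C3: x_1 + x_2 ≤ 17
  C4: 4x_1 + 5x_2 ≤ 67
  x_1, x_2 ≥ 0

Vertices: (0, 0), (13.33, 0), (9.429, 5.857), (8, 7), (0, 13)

Evaluate the objective at each vertex of the feasible region:
  z(0, 0) = 0
  z(13.33, 0) = 200
  z(9.429, 5.857) = 252.7
  z(8, 7) = 253  ←
  z(0, 13) = 247
The maximum is at x_1 = 8, x_2 = 7.

(8, 7)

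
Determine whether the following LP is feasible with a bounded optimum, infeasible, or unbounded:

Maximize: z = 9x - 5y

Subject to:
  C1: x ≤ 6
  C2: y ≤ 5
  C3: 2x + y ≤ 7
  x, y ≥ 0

Feasible with a bounded optimal solution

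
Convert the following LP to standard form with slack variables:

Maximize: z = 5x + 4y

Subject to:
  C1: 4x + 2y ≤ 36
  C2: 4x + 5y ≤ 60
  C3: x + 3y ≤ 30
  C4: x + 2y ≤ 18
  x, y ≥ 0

max z = 5x + 4y

s.t.
  4x + 2y + s1 = 36
  4x + 5y + s2 = 60
  x + 3y + s3 = 30
  x + 2y + s4 = 18
  x, y, s1, s2, s3, s4 ≥ 0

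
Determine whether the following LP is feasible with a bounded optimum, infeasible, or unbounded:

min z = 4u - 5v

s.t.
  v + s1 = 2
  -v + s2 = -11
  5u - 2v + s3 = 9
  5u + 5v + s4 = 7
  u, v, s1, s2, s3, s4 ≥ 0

Infeasible (no feasible solution exists)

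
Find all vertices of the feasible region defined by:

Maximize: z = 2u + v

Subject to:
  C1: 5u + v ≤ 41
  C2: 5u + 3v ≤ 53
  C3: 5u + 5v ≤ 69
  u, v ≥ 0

(0, 0), (8.2, 0), (7, 6), (5.8, 8), (0, 13.8)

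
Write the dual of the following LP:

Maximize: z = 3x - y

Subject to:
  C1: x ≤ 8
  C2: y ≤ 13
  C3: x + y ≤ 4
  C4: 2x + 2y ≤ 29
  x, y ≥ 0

Primal max cᵀx s.t. Ax ≤ b, x ≥ 0  →  Dual min bᵀy s.t. Aᵀy ≥ c, y ≥ 0.

Minimize: z = 8y1 + 13y2 + 4y3 + 29y4

Subject to:
  y1 + y3 + 2y4 ≥ 3
  y2 + y3 + 2y4 ≥ -1
  y1, y2, y3, y4 ≥ 0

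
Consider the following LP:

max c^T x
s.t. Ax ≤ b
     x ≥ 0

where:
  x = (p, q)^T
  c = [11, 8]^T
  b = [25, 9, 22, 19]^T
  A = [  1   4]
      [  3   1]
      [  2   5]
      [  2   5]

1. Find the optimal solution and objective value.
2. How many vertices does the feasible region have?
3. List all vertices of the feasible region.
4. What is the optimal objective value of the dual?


1. p = 2, q = 3, z = 46
2. 4
3. (0, 0), (3, 0), (2, 3), (0, 3.8)
4. 46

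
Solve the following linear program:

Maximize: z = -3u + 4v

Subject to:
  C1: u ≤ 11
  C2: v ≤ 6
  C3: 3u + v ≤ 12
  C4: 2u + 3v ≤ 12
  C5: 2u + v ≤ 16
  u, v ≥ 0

Evaluate the objective at each vertex of the feasible region:
  z(0, 0) = 0
  z(4, 0) = -12
  z(3.429, 1.714) = -3.429
  z(0, 4) = 16  ←
The maximum is at u = 0, v = 4.

u = 0, v = 4, z = 16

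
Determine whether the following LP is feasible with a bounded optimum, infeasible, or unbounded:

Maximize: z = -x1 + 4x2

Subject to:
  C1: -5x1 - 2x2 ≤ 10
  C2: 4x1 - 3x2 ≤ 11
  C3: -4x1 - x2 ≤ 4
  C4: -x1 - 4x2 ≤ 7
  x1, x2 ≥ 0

Unbounded (objective can increase without bound)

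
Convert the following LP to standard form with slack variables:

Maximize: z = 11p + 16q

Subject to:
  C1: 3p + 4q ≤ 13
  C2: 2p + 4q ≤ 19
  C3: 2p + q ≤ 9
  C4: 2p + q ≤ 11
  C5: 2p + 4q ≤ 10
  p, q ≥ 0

max z = 11p + 16q

s.t.
  3p + 4q + s1 = 13
  2p + 4q + s2 = 19
  2p + q + s3 = 9
  2p + q + s4 = 11
  2p + 4q + s5 = 10
  p, q, s1, s2, s3, s4, s5 ≥ 0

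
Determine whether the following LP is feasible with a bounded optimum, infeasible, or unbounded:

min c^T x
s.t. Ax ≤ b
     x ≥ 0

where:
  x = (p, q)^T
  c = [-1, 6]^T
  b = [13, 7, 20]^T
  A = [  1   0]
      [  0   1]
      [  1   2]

Feasible with a bounded optimal solution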